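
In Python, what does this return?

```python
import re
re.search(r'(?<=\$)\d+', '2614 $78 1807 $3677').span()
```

(6, 8)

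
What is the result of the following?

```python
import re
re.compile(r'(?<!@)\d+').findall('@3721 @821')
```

`(?!…)`/`(?<!…)` only lets a position through if the neighbouring text does NOT match; no characters are consumed.
Since nothing is captured, `findall` lists the 2 matched substrings directly.

['721', '21']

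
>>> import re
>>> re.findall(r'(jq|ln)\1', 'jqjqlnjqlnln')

['jq', 'ln']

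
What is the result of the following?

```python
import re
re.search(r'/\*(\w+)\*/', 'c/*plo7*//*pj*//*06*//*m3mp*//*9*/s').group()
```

'/*plo7*/'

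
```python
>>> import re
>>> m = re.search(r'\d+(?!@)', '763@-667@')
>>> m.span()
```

The negative lookahead/lookbehind blocks any match where the forbidden context is present.
`re.search` scans for the first position where the pattern succeeds.
The match spans [0:2] → '76'.

(0, 2)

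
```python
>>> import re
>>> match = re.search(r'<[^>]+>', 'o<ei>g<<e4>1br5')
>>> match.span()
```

Unlike `match`, `search` isn't anchored — it looks for the pattern anywhere in the string.
The match spans [1:5] → '<ei>'.

(1, 5)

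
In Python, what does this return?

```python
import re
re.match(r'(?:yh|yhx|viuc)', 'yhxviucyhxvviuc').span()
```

`match` is anchored at position 0; if the pattern doesn't fit there, it returns None.
The match spans [0:2] → 'yh'.

(0, 2)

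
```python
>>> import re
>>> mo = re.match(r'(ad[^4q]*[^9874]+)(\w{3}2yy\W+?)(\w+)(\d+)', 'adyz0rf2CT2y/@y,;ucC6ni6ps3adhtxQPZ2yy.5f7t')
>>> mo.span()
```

(0, 42)

Pattern: the literal 'ad', then zero or more of any character except [4q], then one or more of any character except [9874] (captured); then exactly 3 of a word character, then the literal '2yy', then one or more of a non-word character (lazy) (captured); then one or more of a word character (captured); then one or more of a digit (captured).
`match` is anchored at position 0; if the pattern doesn't fit there, it returns None.
The match spans [0:42] → 'adyz0rf2CT2y/@y,;ucC6ni6ps3adhtxQPZ2yy.5f7'.
Captured: group 1 = 'adyz0rf2CT2y/@y,;ucC6ni6ps3adhtx', group 2 = 'QPZ2yy.', group 3 = '5f', group 4 = '7'.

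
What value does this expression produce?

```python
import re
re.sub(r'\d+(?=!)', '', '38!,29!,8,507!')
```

'!,!,8,!'

The `(?=…)`/`(?<=…)` assertion just peeks at neighbouring text; it doesn't advance the match position.
Matches: at [0:2] → '38'; at [4:6] → '29'; at [10:13] → '507'.
Each match is replaced by ''.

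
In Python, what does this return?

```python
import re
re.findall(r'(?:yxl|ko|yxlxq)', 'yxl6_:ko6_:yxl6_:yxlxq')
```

['yxl', 'ko', 'yxl', 'yxl']

The regex engine tests alternatives in the order written; an earlier branch that matches wins even if a later one would match more.
No capturing groups, so `findall` returns the 4 full match strings.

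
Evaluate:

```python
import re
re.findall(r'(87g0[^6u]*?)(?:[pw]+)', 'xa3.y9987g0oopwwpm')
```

['87g0oo']

One capturing group, so `findall` returns just the captured substring from the one match — 1 in all.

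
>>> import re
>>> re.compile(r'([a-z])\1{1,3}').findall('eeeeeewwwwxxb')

A backreference is literal: `\1` must see the identical characters the first group matched.
With a single group, `findall` returns only what that group captured — 4 items.

['e', 'e', 'w', 'x']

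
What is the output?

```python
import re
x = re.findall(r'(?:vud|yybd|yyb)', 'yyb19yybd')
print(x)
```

['yyb', 'yybd']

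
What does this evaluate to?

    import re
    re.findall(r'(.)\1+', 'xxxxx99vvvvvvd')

The backreference `\1` re-matches whatever the first group consumed, character for character.
With a single group, `findall` returns only what that group captured — 3 items.

['x', '9', 'v']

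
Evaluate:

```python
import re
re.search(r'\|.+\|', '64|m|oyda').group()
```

`search` walks the string left to right and returns the first match it finds.
The match spans [2:5] → '|m|'.

'|m|'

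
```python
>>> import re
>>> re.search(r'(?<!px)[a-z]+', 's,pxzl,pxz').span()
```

A negative assertion filters positions out without eating any characters.
The match spans [0:1] → 's'.

(0, 1)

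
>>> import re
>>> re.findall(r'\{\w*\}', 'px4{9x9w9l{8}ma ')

['{8}']

`findall` yields the raw match text (1 of them) because the pattern has no groups.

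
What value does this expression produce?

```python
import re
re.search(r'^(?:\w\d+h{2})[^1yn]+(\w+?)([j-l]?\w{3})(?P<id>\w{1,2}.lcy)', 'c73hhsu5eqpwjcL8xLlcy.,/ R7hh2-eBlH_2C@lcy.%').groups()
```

('j', 'cL8', 'xLlcy')

The match spans [0:21] → 'c73hhsu5eqpwjcL8xLlcy'.
Captured: group 1 = 'j', group 2 = 'cL8', group 3 = 'xLlcy'.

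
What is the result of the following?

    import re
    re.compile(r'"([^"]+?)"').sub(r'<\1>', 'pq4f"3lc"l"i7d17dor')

Matches: at [4:9] → '"3lc"'.
Each match is replaced using the text its own group 1 captured.

'pq4f<3lc>l"i7d17dor'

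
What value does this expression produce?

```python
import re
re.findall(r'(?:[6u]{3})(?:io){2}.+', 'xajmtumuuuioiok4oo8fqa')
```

['uuuioiok4oo8fqa']

Pattern: exactly 3 of one of [6u] (non-capturing group); then the literal 'io' repeated 2 times, then one or more of any character.
With no groups in the pattern, `findall` gives back each whole match — 1 here.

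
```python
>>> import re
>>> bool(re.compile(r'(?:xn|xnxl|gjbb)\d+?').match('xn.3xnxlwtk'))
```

False

`match` is anchored at position 0; if the pattern doesn't fit there, it returns None.
Here the string doesn't start with a match, so the call returns None, and `bool(None)` is False.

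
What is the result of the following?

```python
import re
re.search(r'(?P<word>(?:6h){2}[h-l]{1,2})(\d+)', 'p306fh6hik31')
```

None

This matches the literal '6h' repeated 2 times, then 1 to 2 of a character in [h-l] (captured as 'word'); then one or more of a digit (captured).
Unlike `match`, `search` isn't anchored — it looks for the pattern anywhere in the string.
Here the pattern never matches, so the call returns None.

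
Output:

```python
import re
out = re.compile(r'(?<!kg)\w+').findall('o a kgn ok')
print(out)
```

The negative lookaround is zero-width — it rules out positions where the adjacent text would match, without consuming anything.
Matches: at [0:1] → 'o'; at [2:3] → 'a'; at [4:7] → 'kgn'; at [8:10] → 'ok'.
No capturing groups, so `findall` returns the 4 full match strings.

['o', 'a', 'kgn', 'ok']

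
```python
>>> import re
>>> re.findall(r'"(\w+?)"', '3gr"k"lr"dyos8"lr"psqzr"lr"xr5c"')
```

Scanning left to right: at [3:6] match '"k"', group 1 = 'k'; at [8:15] match '"dyos8"', group 1 = 'dyos8'; at [17:24] match '"psqzr"', group 1 = 'psqzr'; at [26:32] match '"xr5c"', group 1 = 'xr5c'.
With a single group, `findall` returns only what that group captured — 4 items.

['k', 'dyos8', 'psqzr', 'xr5c']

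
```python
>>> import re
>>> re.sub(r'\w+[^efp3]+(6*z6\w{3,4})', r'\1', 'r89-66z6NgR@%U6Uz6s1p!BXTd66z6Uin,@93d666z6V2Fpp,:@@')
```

'z6s1p!z6Uin,@z6V2Fpp,:@@'

The pattern matches one or more of a word character; then one or more of any character except [efp3]; then zero or more of a literal '6', then the literal 'z6', then 3 to 4 of a word character (captured).
Matches: at [0:21] → 'r89-66z6NgR@%U6Uz6s1p'; at [22:33] → 'BXTd66z6Uin'; at [35:47] → '93d666z6V2Fp'.
The replacement refers to a captured group, so each match is rewritten using its own captured text.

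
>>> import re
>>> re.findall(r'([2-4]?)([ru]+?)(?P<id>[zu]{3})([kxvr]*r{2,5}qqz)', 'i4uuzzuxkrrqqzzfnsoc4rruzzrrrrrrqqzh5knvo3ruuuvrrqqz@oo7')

[('4', 'uu', 'zzu', 'xkrrqqz'), ('4', 'rr', 'uzz', 'rrrrrrqqz'), ('3', 'r', 'uuu', 'vrrqqz')]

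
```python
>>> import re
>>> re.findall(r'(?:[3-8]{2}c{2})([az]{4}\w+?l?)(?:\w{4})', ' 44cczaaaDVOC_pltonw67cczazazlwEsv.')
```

This matches exactly 2 of a character in [3-8], then exactly 2 of the literal 'c' (non-capturing group); then exactly 4 of one of [az], then one or more of a word character (lazy), then optionally a literal 'l' (captured); then exactly 4 of a word character (non-capturing group).
Matches: at [1:14] match '44cczaaaDVOC_', group 1 = 'zaaaD'; at [20:34] match '67cczazazlwEsv', group 1 = 'zazazl'.
Because there's exactly one group, `findall` drops the full match and keeps group 1 from each hit.

['zaaaD', 'zazazl']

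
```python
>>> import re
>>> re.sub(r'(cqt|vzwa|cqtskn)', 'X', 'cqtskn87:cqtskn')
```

Alternation tries branches left to right and keeps the first one that lets the overall match succeed at that position.
`sub` substitutes 'X' at each match site.

'Xskn87:Xskn'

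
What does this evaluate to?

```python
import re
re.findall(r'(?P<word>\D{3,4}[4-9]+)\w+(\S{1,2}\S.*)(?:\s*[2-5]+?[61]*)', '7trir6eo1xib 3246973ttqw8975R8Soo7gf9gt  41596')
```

[('trir6', 'ib 3246973ttqw8975R8Soo7gf9gt  41')]

This matches 3 to 4 of a non-digit, then one or more of a character in [4-9] (captured as 'word'); then one or more of a word character; then 1 to 2 of a non-whitespace character, then a non-whitespace character, then zero or more of any character (captured); then zero or more of whitespace, then one or more of a character in [2-5] (lazy), then zero or more of one of [61] (non-capturing group).
Matches: at [1:44] match 'trir6eo1xib 3246973ttqw8975R8Soo7gf9gt  415', groups = ('trir6', 'ib 3246973ttqw8975R8Soo7gf9gt  41').
Multiple groups make `findall` return tuples — one 2-tuple for the one match.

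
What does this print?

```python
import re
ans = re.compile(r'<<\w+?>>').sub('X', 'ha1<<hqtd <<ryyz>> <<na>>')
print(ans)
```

Matches: at [10:18] → '<<ryyz>>'; at [19:25] → '<<na>>'.
`sub` substitutes 'X' at each match site.

ha1<<hqtd X X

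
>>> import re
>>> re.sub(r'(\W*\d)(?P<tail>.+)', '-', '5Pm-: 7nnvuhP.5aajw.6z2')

Pattern: zero or more of a non-word character, then a digit (captured); then one or more of any character (captured as 'tail').
Matches: at [0:23] → '5Pm-: 7nnvuhP.5aajw.6z2'.
`sub` substitutes '-' at each match site.

'-'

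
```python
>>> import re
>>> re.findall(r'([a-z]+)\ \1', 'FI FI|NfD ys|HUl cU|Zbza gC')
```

[]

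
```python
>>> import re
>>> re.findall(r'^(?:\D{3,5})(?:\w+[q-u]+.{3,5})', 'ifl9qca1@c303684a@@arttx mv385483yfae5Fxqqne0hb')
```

No capturing groups, so `findall` returns the 1 full match string.

['ifl9qca1@c']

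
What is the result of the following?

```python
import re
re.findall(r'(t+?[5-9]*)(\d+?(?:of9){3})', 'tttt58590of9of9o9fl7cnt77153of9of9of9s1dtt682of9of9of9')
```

[('t77', '153of9of9of9'), ('tt68', '2of9of9of9')]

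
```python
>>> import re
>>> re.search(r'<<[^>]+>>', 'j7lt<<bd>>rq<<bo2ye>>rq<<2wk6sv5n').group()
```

'<<bd>>'

`re.search` tries every starting position until one works.
The match spans [4:10] → '<<bd>>'.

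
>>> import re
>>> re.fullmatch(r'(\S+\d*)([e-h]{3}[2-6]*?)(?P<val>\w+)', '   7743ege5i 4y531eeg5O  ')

None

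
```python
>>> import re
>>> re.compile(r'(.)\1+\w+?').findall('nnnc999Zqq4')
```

After group 1 captures some text, `\1` only succeeds where that same text appears again.
Because there's exactly one group, `findall` drops the full match and keeps group 1 from each hit.

['n', '9', 'q']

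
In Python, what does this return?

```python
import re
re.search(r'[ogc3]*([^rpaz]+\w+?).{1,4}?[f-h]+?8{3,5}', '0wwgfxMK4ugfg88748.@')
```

None

Here no position works, so the call returns None.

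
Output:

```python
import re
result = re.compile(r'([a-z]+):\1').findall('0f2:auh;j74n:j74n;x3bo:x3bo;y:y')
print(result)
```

`\1` has to match the exact text group 1 already captured.
Because there's exactly one group, `findall` drops the full match and keeps group 1 from the one hit.

['y']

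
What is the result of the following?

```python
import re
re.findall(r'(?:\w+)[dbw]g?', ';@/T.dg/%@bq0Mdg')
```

The pattern matches one or more of a word character (non-capturing group); then one of [dbw], then optionally a literal 'g'.
Matches: at [10:16] → 'bq0Mdg'.
`findall` yields the raw match text (1 of them) because the pattern has no groups.

['bq0Mdg']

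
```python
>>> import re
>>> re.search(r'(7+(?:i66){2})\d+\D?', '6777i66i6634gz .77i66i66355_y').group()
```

The pattern matches one or more of a literal '7', then the literal 'i66' repeated 2 times (captured); then one or more of a digit, then optionally a non-digit.
Unlike `match`, `search` isn't anchored — it looks for the pattern anywhere in the string.
The match spans [1:13] → '777i66i6634g'.
Captured: group 1 = '777i66i66'.

'777i66i6634g'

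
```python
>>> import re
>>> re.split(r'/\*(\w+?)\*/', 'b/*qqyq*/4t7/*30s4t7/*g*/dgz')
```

Matches to split on: at [1:9] → '/*qqyq*/'; at [20:25] → '/*g*/'.
`re.split` interleaves the captured-group text with the surrounding fragments.

['b', 'qqyq', '4t7/*30s4t7', 'g', 'dgz']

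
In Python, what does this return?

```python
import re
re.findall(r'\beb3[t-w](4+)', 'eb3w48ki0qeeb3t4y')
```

['4']

The pattern matches a word boundary (`\b`, zero-width); then the literal 'eb3', then a character in [t-w]; then one or more of a literal '4' (captured).
Matches: at [0:5] match 'eb3w4', group 1 = '4'.
`findall` collects group 1 from the one match (1 total).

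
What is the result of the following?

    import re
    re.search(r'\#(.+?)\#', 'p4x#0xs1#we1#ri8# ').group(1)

'0xs1'

A non-greedy quantifier consumes as few characters as it can — just enough that the remainder of the pattern still matches from where it stops; whatever follows it matches normally.
`re.search` tries every starting position until one works.
The match spans [3:9] → '#0xs1#'.
Captured: group 1 = '0xs1'.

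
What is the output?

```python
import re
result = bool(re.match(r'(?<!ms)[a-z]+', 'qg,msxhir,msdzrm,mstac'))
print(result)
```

True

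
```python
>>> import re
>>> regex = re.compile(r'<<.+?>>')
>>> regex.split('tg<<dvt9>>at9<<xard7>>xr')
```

['tg', 'at9', 'xr']

With the lazy modifier that quantifier settles for the fewest repetitions that let the rest of the pattern succeed (the atoms after it are unaffected and can still be greedy).
Matches to split on: at [2:10] → '<<dvt9>>'; at [13:22] → '<<xard7>>'.
Splitting on the pattern gives 3 pieces.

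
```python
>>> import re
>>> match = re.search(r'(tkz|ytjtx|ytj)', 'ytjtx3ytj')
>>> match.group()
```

'ytjtx'

Branches in `(...|...)` are attempted left-to-right; the first branch that allows the whole pattern to succeed is taken.
The match spans [0:5] → 'ytjtx'.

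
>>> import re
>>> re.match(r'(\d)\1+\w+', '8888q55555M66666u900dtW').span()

(0, 23)

`\1` is not a pattern — it's the concrete string captured by group 1, re-applied verbatim.
`re.match` only tries the pattern at the start of the string.
The match spans [0:23] → '8888q55555M66666u900dtW'.
Captured: group 1 = '8'.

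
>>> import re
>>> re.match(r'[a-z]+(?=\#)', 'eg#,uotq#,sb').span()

(0, 2)

Because the assertion is zero-width, the text it checks is not consumed and won't appear in the result.
`re.match` only tries the pattern at the start of the string.
The match spans [0:2] → 'eg'.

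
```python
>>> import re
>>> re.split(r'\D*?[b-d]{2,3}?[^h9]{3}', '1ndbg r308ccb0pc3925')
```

['1', '308', 'c3925']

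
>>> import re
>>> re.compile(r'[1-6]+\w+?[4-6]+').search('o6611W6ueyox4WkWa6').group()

'6611W6'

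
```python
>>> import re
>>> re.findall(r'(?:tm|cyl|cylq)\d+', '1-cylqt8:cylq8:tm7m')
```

['cylq8', 'tm7']

Walking the string: at [9:14] → 'cylq8'; at [15:18] → 'tm7'.
No capturing groups, so `findall` returns the 2 full match strings.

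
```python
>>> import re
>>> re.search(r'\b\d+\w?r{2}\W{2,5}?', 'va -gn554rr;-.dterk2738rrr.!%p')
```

None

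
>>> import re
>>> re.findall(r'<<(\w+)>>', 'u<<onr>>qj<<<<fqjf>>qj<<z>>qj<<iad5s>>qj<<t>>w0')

Walking the string: at [1:8] match '<<onr>>', group 1 = 'onr'; at [12:20] match '<<fqjf>>', group 1 = 'fqjf'; at [22:27] match '<<z>>', group 1 = 'z'; at [29:38] match '<<iad5s>>', group 1 = 'iad5s'; at [40:45] match '<<t>>', group 1 = 't'.
With a single group, `findall` returns only what that group captured — 5 items.

['onr', 'fqjf', 'z', 'iad5s', 't']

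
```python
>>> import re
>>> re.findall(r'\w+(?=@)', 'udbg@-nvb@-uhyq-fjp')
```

['udbg', 'nvb']

Lookahead/lookbehind check context without consuming it, so the matched span excludes the asserted characters.
Matches: at [0:4] → 'udbg'; at [6:9] → 'nvb'.
`findall` yields the raw match text (2 of them) because the pattern has no groups.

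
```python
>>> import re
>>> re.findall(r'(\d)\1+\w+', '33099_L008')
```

`\1` has to match the exact text group 1 already captured.
Because there's exactly one group, `findall` drops the full match and keeps group 1 from the one hit.

['3']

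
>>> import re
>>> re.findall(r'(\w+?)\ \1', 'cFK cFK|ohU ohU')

['cFK', 'ohU']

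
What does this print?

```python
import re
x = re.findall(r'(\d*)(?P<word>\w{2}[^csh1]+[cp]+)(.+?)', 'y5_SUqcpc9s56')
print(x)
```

The pattern matches zero or more of a digit (captured); then exactly 2 of a word character, then one or more of any character except [csh1], then one or more of one of [cp] (captured as 'word'); then one or more of any character (lazy) (captured).
Scanning left to right: at [0:10] match 'y5_SUqcpc9', groups = ('', 'y5_SUqcpc', '9').
Multiple groups make `findall` return tuples — one 3-tuple for the one match.

[('', 'y5_SUqcpc', '9')]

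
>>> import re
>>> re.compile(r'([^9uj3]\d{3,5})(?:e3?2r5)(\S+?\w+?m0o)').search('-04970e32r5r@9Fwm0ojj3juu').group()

'-04970e32r5r@9Fwm0o'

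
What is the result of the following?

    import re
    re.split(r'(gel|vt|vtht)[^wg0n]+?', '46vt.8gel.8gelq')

['46', 'vt', '8', 'gel', '8', 'gel', '']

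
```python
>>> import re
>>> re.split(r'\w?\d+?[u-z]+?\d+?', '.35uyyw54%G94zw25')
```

['.', '4%', '5']

With the lazy modifier that quantifier settles for the fewest repetitions that let the rest of the pattern succeed (the atoms after it are unaffected and can still be greedy).
`split` removes every match and returns the 3 fragments in between.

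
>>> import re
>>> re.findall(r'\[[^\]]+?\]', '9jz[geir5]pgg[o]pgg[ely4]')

['[geir5]', '[o]', '[ely4]']

Matches: at [3:10] → '[geir5]'; at [13:16] → '[o]'; at [19:25] → '[ely4]'.
`findall` yields the raw match text (3 of them) because the pattern has no groups.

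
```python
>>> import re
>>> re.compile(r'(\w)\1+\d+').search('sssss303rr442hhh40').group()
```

A backreference is literal: `\1` must see the identical characters the first group matched.
`search` walks the string left to right and returns the first match it finds.
The match spans [0:8] → 'sssss303'.
Captured: group 1 = 's'.

'sssss303'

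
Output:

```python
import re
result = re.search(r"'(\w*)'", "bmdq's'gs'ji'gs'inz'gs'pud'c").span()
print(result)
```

(4, 7)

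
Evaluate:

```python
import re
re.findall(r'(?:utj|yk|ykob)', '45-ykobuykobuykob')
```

Alternation tries branches left to right and keeps the first one that lets the overall match succeed at that position.
Scanning left to right: at [3:5] → 'yk'; at [8:10] → 'yk'; at [13:15] → 'yk'.
`findall` yields the raw match text (3 of them) because the pattern has no groups.

['yk', 'yk', 'yk']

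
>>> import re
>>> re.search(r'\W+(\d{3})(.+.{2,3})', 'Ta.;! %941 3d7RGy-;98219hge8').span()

(2, 28)

The pattern matches one or more of a non-word character; then exactly 3 of a digit (captured); then one or more of any character, then 2 to 3 of any character (captured).
`re.search` scans for the first position where the pattern succeeds.
The match spans [2:28] → '.;! %941 3d7RGy-;98219hge8'.
Captured: group 1 = '941', group 2 = ' 3d7RGy-;98219hge8'.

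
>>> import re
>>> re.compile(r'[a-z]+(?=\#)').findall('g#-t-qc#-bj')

The positive lookaround only admits positions where the adjacent text matches; those characters stay outside the span.
Scanning left to right: at [0:1] → 'g'; at [5:7] → 'qc'.
No capturing groups, so `findall` returns the 2 full match strings.

['g', 'qc']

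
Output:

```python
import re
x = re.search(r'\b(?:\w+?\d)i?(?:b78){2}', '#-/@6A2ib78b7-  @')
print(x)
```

None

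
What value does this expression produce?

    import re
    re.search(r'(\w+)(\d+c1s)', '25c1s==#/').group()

The match spans [0:5] → '25c1s'.

'25c1s'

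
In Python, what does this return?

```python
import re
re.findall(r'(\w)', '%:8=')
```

['8']

Pattern: a word character (captured).
Matches: at [2:3] match '8', group 1 = '8'.
Because there's exactly one group, `findall` drops the full match and keeps group 1 from the one hit.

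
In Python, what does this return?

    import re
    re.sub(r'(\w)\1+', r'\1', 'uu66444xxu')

'u64xu'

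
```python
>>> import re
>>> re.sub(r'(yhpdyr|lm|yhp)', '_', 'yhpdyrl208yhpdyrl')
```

'_l208_l'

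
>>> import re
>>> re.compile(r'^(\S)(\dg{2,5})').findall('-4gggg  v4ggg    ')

[('-', '4gggg')]

`findall` packs the 2 group values into a tuple for every match.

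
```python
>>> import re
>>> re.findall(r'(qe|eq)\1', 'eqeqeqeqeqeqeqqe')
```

The backreference `\1` re-matches whatever the first group consumed, character for character.
Scanning left to right: at [0:4] match 'eqeq', group 1 = 'eq'; at [4:8] match 'eqeq', group 1 = 'eq'; at [8:12] match 'eqeq', group 1 = 'eq'.
With a single group, `findall` returns only what that group captured — 3 items.

['eq', 'eq', 'eq']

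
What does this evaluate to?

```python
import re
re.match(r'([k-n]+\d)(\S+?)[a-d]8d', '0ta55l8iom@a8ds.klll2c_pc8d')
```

`re.match` only tries the pattern at the start of the string.
Here the pattern fails at index 0, so the call returns None.

None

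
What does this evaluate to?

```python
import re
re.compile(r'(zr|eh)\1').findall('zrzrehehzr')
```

A backreference is literal: `\1` must see the identical characters the first group matched.
Matches: at [0:4] match 'zrzr', group 1 = 'zr'; at [4:8] match 'eheh', group 1 = 'eh'.
Because there's exactly one group, `findall` drops the full match and keeps group 1 from each hit.

['zr', 'eh']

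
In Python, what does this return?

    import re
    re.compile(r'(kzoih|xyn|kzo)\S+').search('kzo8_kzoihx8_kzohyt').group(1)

'kzo'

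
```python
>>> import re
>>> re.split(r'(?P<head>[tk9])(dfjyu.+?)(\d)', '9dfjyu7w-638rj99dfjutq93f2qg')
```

['', '9', 'dfjyu7w-', '6', '38rj99dfjutq93f2qg']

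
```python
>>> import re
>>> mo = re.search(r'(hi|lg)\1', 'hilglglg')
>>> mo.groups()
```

`\1` has to match the exact text group 1 already captured.
`search` walks the string left to right and returns the first match it finds.
The match spans [2:6] → 'lglg'.
Captured: group 1 = 'lg'.

('lg',)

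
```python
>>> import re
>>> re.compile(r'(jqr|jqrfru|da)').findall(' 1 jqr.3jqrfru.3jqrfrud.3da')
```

['jqr', 'jqr', 'jqr', 'da']

Alternation isn't longest-match — the leftmost alternative that fits at this position is chosen.
One capturing group, so `findall` returns just the captured substring from each match — 4 in all.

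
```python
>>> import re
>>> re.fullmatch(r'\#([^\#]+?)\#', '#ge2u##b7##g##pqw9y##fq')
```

`re.fullmatch` is like wrapping the pattern in `^…$` (in single-line mode).
Here there's no way to consume every character, so the call returns None.

None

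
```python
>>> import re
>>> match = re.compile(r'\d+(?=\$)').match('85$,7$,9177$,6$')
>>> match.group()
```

'85'

Because the assertion is zero-width, the text it checks is not consumed and won't appear in the result.
`match` is anchored at position 0; if the pattern doesn't fit there, it returns None.
The match spans [0:2] → '85'.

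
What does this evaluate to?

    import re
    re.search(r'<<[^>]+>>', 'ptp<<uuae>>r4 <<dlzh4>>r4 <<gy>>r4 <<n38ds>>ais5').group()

'<<uuae>>'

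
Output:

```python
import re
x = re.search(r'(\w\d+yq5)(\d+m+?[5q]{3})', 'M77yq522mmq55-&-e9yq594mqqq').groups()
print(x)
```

The match spans [0:13] → 'M77yq522mmq55'.
Captured: group 1 = 'M77yq5', group 2 = '22mmq55'.

('M77yq5', '22mmq55')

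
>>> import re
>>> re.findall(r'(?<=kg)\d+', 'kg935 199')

['935']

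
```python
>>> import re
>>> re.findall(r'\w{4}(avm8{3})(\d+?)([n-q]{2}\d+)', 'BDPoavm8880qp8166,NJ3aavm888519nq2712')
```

[('avm888', '0', 'qp8166'), ('avm888', '519', 'nq2712')]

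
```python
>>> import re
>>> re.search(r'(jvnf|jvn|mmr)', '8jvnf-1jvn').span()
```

`|` is ordered: at each position the engine commits to the first alternative that works.
`re.search` tries every starting position until one works.
The match spans [1:5] → 'jvnf'.
Captured: group 1 = 'jvnf'.

(1, 5)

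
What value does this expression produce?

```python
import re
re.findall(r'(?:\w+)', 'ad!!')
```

This matches one or more of a word character (non-capturing group).
Matches: at [0:2] → 'ad'.
Since nothing is captured, `findall` lists the 1 matched substring directly.

['ad']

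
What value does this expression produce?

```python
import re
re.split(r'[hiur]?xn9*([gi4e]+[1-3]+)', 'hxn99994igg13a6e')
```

['', '4igg13', 'a6e']

With a capturing group present, the delimiter's captured portion is kept in the result list.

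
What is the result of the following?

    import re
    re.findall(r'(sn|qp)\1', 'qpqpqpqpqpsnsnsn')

['qp', 'qp', 'sn']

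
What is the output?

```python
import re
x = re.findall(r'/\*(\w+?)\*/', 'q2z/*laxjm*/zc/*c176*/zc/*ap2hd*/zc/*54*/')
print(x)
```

['laxjm', 'c176', 'ap2hd', '54']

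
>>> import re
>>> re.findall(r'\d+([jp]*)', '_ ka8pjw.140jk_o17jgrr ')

['pj', 'j', 'j']

The pattern matches one or more of a digit; then zero or more of one of [jp] (captured).
Walking the string: at [4:7] match '8pj', group 1 = 'pj'; at [9:13] match '140j', group 1 = 'j'; at [16:19] match '17j', group 1 = 'j'.
`findall` collects group 1 from each match (3 total).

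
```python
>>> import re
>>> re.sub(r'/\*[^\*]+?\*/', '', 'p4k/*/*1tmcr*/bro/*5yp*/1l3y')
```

'p4k/*bro1l3y'

Matches: at [5:14] → '/*1tmcr*/'; at [17:24] → '/*5yp*/'.
Each match is replaced by ''.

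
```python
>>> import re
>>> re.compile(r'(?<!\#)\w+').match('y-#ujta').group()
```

'y'

The negative lookaround is zero-width — it rules out positions where the adjacent text would match, without consuming anything.
`re.match` won't scan ahead — the pattern has to work from the very first character.
The match spans [0:1] → 'y'.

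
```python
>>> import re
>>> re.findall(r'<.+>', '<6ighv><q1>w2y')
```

['<6ighv><q1>']

`findall` yields the raw match text (1 of them) because the pattern has no groups.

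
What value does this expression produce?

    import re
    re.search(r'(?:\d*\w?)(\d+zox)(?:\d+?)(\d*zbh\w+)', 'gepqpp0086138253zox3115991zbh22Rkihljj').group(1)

The match spans [5:38] → 'p0086138253zox3115991zbh22Rkihljj'.
Captured: group 1 = '0086138253zox', group 2 = '115991zbh22Rkihljj'.

'0086138253zox'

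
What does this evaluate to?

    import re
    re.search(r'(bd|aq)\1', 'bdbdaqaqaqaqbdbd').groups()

('bd',)

`\1` has to match the exact text group 1 already captured.
`search` walks the string left to right and returns the first match it finds.
The match spans [0:4] → 'bdbd'.
Captured: group 1 = 'bd'.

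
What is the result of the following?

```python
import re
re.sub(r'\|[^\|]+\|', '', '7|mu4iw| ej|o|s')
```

'7 ejs'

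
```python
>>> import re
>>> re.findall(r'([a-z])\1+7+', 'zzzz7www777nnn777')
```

`\1` has to match the exact text group 1 already captured.
Scanning left to right: at [0:5] match 'zzzz7', group 1 = 'z'; at [5:11] match 'www777', group 1 = 'w'; at [11:17] match 'nnn777', group 1 = 'n'.
Because there's exactly one group, `findall` drops the full match and keeps group 1 from each hit.

['z', 'w', 'n']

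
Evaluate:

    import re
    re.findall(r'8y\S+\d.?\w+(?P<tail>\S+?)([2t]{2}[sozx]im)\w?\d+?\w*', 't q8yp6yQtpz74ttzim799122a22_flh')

[('4', 'ttzim')]

The pattern matches the literal '8y', then one or more of a non-whitespace character; then a digit, then optionally any character, then one or more of a word character; then one or more of a non-whitespace character (lazy) (captured as 'tail'); then exactly 2 of one of [2t], then one of [sozx], then the literal 'im' (captured); then optionally a word character, then one or more of a digit (lazy); then zero or more of a word character.
Matches: at [3:32] match '8yp6yQtpz74ttzim799122a22_flh', groups = ('4', 'ttzim').
`findall` packs the 2 group values into a tuple for every match.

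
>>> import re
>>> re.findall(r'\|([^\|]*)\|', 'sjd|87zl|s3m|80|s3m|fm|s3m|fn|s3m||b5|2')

Matches: at [3:9] match '|87zl|', group 1 = '87zl'; at [12:16] match '|80|', group 1 = '80'; at [19:23] match '|fm|', group 1 = 'fm'; at [26:30] match '|fn|', group 1 = 'fn'; at [33:35] match '||', group 1 = ''.
One capturing group, so `findall` returns just the captured substring from each match — 5 in all.

['87zl', '80', 'fm', 'fn', '']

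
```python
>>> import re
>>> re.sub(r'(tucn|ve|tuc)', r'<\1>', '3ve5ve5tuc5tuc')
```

Matches: at [1:3] → 've'; at [4:6] → 've'; at [7:10] → 'tuc'; at [11:14] → 'tuc'.
The replacement refers to a captured group, so each match is rewritten using its own captured text.

'3<ve>5<ve>5<tuc>5<tuc>'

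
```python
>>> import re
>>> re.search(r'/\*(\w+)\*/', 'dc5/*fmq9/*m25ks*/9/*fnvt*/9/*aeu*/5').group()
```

'/*m25ks*/'

The match spans [9:18] → '/*m25ks*/'.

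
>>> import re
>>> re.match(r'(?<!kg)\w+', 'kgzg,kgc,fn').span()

(0, 4)

`match` is anchored at position 0; if the pattern doesn't fit there, it returns None.
The match spans [0:4] → 'kgzg'.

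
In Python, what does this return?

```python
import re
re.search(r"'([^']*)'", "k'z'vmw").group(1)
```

'z'

The match spans [1:4] → "'z'".
Captured: group 1 = 'z'.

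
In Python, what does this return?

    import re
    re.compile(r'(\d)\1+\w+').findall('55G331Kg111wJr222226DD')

['5']

`\1` is not a pattern — it's the concrete string captured by group 1, re-applied verbatim.
Matches: at [0:22] match '55G331Kg111wJr222226DD', group 1 = '5'.
With a single group, `findall` returns only what that group captured — 1 item.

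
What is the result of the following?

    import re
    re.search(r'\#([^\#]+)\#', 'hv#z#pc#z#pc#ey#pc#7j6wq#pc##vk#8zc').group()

'#z#'

The match spans [2:5] → '#z#'.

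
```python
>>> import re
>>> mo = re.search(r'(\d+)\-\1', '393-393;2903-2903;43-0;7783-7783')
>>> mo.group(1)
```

`\1` has to match the exact text group 1 already captured.
Unlike `match`, `search` isn't anchored — it looks for the pattern anywhere in the string.
The match spans [0:7] → '393-393'.
Captured: group 1 = '393'.

'393'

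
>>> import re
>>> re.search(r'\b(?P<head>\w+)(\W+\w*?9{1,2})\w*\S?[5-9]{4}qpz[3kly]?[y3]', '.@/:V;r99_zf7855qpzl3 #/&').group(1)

The match spans [4:21] → 'V;r99_zf7855qpzl3'.
Captured: group 1 = 'V', group 2 = ';r99'.

'V'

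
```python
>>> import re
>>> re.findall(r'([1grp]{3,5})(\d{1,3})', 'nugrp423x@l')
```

Multiple groups make `findall` return tuples — one 2-tuple for the one match.

[('grp', '423')]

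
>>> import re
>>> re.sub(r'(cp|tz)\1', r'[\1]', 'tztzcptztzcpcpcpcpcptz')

'[tz]cp[tz][cp][cp]cptz'

A backreference is literal: `\1` must see the identical characters the first group matched.
Matches: at [0:4] → 'tztz'; at [6:10] → 'tztz'; at [10:14] → 'cpcp'; at [14:18] → 'cpcp'.
`\1` in the replacement pulls in group 1's text for each match.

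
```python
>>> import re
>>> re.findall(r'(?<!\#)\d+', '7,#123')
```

`(?!…)`/`(?<!…)` only lets a position through if the neighbouring text does NOT match; no characters are consumed.
No capturing groups, so `findall` returns the 2 full match strings.

['7', '23']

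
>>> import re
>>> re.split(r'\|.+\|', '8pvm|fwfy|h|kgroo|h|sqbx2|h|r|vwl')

['8pvm', 'vwl']

Matches to split on: at [4:30] → '|fwfy|h|kgroo|h|sqbx2|h|r|'.
The string is cut at each match, leaving 2 pieces.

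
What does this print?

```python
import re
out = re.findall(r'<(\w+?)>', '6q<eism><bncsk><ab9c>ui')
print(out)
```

With a single group, `findall` returns only what that group captured — 3 items.

['eism', 'bncsk', 'ab9c']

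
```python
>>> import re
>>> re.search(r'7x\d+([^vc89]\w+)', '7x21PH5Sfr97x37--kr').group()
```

The pattern matches the literal '7x', then one or more of a digit; then any character except [vc89], then one or more of a word character (captured).
`search` walks the string left to right and returns the first match it finds.
The match spans [0:15] → '7x21PH5Sfr97x37'.
Captured: group 1 = 'PH5Sfr97x37'.

'7x21PH5Sfr97x37'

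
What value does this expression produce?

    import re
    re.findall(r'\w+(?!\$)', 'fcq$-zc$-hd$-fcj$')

The negative lookahead/lookbehind blocks any match where the forbidden context is present.
Scanning left to right: at [0:2] → 'fc'; at [5:6] → 'z'; at [9:10] → 'h'; at [13:15] → 'fc'.
With no groups in the pattern, `findall` gives back each whole match — 4 here.

['fc', 'z', 'h', 'fc']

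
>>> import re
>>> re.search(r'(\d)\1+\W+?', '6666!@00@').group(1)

'6'

`\1` is not a pattern — it's the concrete string captured by group 1, re-applied verbatim.
`search` walks the string left to right and returns the first match it finds.
The match spans [0:5] → '6666!'.
Captured: group 1 = '6'.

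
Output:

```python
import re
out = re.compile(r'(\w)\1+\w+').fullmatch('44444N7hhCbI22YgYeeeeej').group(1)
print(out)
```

The match spans [0:23] → '44444N7hhCbI22YgYeeeeej'.
Captured: group 1 = '4'.

4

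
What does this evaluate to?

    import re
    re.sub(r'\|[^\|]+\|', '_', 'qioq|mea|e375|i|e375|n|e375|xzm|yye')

Every occurrence is swapped for '_'.

'qioq_e375_e375_e375_yye'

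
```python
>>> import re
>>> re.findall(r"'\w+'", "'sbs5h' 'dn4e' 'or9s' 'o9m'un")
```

["'sbs5h'", "'dn4e'", "'or9s'", "'o9m'"]

Scanning left to right: at [0:7] → "'sbs5h'"; at [8:14] → "'dn4e'"; at [15:21] → "'or9s'"; at [22:27] → "'o9m'".
Since nothing is captured, `findall` lists the 4 matched substrings directly.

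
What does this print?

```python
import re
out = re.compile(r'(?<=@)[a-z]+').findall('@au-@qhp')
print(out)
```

Lookahead/lookbehind check context without consuming it, so the matched span excludes the asserted characters.
No capturing groups, so `findall` returns the 2 full match strings.

['au', 'qhp']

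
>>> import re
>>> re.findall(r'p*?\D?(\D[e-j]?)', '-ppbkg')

['p', 'b', 'g']

Pattern: zero or more of the literal 'p' (lazy), then optionally a non-digit; then a non-digit, then optionally a character in [e-j] (captured).
Matches: at [0:2] match '-p', group 1 = 'p'; at [2:4] match 'pb', group 1 = 'b'; at [4:6] match 'kg', group 1 = 'g'.
One capturing group, so `findall` returns just the captured substring from each match — 3 in all.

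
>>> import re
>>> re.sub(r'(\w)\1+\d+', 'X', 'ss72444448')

`\1` is not a pattern — it's the concrete string captured by group 1, re-applied verbatim.
Every occurrence is swapped for 'X'.

'X'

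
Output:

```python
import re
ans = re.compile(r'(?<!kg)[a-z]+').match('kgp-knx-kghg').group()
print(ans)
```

kgp

The negative lookahead/lookbehind blocks any match where the forbidden context is present.
`match` is anchored at position 0; if the pattern doesn't fit there, it returns None.
The match spans [0:3] → 'kgp'.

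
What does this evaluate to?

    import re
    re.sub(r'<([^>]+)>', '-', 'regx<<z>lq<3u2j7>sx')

Matches: at [4:8] → '<<z>'; at [10:17] → '<3u2j7>'.
`sub` substitutes '-' at each match site.

'regx-lq-sx'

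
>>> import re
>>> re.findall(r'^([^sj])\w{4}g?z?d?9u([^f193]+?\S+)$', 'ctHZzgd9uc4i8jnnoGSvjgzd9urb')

The pattern matches anchored at the start of the string; then any character except [sj] (captured); then exactly 4 of a word character, then optionally a literal 'g', then optionally a literal 'z'; then optionally the literal 'd', then the literal '9u'; then one or more of any character except [f193] (lazy), then one or more of a non-whitespace character (captured); then anchored at the end.
Matches: at [0:28] match 'ctHZzgd9uc4i8jnnoGSvjgzd9urb', groups = ('c', 'c4i8jnnoGSvjgzd9urb').
`findall` packs the 2 group values into a tuple for every match.

[('c', 'c4i8jnnoGSvjgzd9urb')]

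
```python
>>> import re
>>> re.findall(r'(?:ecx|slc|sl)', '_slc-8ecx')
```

['slc', 'ecx']

Alternation tries branches left to right and keeps the first one that lets the overall match succeed at that position.
`findall` yields the raw match text (2 of them) because the pattern has no groups.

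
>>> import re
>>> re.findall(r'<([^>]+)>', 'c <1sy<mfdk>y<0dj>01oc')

Scanning left to right: at [2:12] match '<1sy<mfdk>', group 1 = '1sy<mfdk'; at [13:18] match '<0dj>', group 1 = '0dj'.
`findall` collects group 1 from each match (2 total).

['1sy<mfdk', '0dj']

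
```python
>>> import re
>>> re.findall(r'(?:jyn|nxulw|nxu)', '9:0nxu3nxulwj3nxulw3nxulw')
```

`|` is ordered: at each position the engine commits to the first alternative that works.
Walking the string: at [3:6] → 'nxu'; at [7:12] → 'nxulw'; at [14:19] → 'nxulw'; at [20:25] → 'nxulw'.
Since nothing is captured, `findall` lists the 4 matched substrings directly.

['nxu', 'nxulw', 'nxulw', 'nxulw']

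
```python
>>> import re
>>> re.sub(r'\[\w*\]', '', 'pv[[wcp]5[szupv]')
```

'pv[5'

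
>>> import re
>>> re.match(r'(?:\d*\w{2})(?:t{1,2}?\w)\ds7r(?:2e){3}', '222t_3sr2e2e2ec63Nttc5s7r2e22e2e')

None

Pattern: zero or more of a digit, then exactly 2 of a word character (non-capturing group); then 1 to 2 of the literal 't' (lazy), then a word character (non-capturing group); then a digit, then the literal 's7r', then the literal '2e' repeated 3 times.
`re.match` only tries the pattern at the start of the string.
Here position 0 doesn't satisfy it, so the call returns None.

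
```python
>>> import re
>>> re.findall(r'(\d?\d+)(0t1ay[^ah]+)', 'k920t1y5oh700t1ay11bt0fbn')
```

[('70', '0t1ay11bt0fbn')]

`findall` packs the 2 group values into a tuple for every match.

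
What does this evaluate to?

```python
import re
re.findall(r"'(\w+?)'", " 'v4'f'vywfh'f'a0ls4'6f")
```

['v4', 'vywfh', 'a0ls4']

With a single group, `findall` returns only what that group captured — 3 items.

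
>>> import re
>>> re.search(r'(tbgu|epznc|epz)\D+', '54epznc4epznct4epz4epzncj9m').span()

(2, 7)

`re.search` tries every starting position until one works.
The match spans [2:7] → 'epznc'.
Captured: group 1 = 'epz'.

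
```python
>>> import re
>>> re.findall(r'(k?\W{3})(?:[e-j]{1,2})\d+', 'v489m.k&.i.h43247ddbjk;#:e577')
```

One capturing group, so `findall` returns just the captured substring from the one match — 1 in all.

['k;#:']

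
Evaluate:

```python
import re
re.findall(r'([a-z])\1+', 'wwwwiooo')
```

After group 1 captures some text, `\1` only succeeds where that same text appears again.
Scanning left to right: at [0:4] match 'wwww', group 1 = 'w'; at [5:8] match 'ooo', group 1 = 'o'.
With a single group, `findall` returns only what that group captured — 2 items.

['w', 'o']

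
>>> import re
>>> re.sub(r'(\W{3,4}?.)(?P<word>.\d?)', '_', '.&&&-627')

This matches 3 to 4 of a non-word character (lazy), then any character (captured); then any character, then optionally a digit (captured as 'word').
Lazy quantifiers expand one character at a time until the remainder of the pattern can match.
Matches: at [0:6] → '.&&&-6'.
`sub` substitutes '_' at each match site.

'_27'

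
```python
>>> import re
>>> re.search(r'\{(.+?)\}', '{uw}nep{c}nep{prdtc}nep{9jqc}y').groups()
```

('uw',)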